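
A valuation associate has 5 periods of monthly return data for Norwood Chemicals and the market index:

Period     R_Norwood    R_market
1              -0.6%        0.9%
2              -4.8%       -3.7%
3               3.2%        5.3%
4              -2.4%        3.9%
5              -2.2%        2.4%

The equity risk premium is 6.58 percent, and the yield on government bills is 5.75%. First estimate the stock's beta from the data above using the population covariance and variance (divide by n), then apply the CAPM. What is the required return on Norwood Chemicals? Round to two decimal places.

10.06%

Mean R_i = (-0.6 − 4.8 + 3.2 − 2.4 − 2.2) / 5 = -1.3600%
Mean R_m = (0.9 − 3.7 + 5.3 + 3.9 + 2.4) / 5 = 1.7600%
Σ(R_i − R̄_i)(R_m − R̄_m) = 31.5080  ⇒  Cov = 31.5080 / 5 = 6.3016
Σ(R_m − R̄_m)² = 48.0720  ⇒  Var(R_m) = 48.0720 / 5 = 9.6144
β = Cov / Var(R_m) = 6.3016 / 9.6144 = 0.6554
E(R) = R_f + β × MRP = 5.75% + 0.6554 × 6.58% = 10.06%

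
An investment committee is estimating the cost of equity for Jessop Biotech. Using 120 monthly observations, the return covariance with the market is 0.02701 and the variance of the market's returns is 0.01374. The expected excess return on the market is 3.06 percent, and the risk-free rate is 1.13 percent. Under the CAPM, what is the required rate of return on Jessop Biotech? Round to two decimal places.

β = Cov(R_i, R_m) / Var(R_m) = 0.02701 / 0.01374 = 1.9658
E(R) = R_f + β × MRP = 1.13% + 1.9658 × 3.06% = 7.15%

7.15%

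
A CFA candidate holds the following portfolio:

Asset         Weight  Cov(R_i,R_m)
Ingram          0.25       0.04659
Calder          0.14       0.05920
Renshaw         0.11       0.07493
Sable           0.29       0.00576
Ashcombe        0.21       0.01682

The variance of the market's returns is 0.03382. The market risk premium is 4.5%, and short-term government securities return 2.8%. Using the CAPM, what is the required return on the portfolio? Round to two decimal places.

β_Ingram = 0.04659 / 0.03382 = 1.3776
β_Calder = 0.05920 / 0.03382 = 1.7504
β_Renshaw = 0.07493 / 0.03382 = 2.2156
β_Sable = 0.00576 / 0.03382 = 0.1703
β_Ashcombe = 0.01682 / 0.03382 = 0.4973
β_P = Σ w_i β_i = 0.25×1.3776 + 0.14×1.7504 + 0.11×2.2156 + 0.29×0.1703 + 0.21×0.4973 = 0.9870
E(R_P) = R_f + β_P × MRP = 2.8% + 0.9870 × 4.5% = 7.24%

7.24%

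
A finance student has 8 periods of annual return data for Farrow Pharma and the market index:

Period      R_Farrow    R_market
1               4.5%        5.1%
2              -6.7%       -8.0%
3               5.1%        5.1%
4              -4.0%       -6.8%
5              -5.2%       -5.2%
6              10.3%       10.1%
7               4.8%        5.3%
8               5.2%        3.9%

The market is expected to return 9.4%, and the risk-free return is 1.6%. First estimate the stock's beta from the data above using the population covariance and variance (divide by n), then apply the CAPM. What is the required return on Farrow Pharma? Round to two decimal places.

8.59%

Mean R_i = (4.5 − 6.7 + 5.1 − 4.0 − 5.2 + 10.3 + 4.8 + 5.2) / 8 = 1.7500%
Mean R_m = (5.1 − 8.0 + 5.1 − 6.8 − 5.2 + 10.1 + 5.3 + 3.9) / 8 = 1.1875%
Σ(R_i − R̄_i)(R_m − R̄_m) = 289.9250  ⇒  Cov = 289.9250 / 8 = 36.2406
Σ(R_m − R̄_m)² = 323.3288  ⇒  Var(R_m) = 323.3288 / 8 = 40.4161
β = Cov / Var(R_m) = 36.2406 / 40.4161 = 0.8967
MRP = 9.4% − 1.6% = 7.80%
E(R) = R_f + β × MRP = 1.6% + 0.8967 × 7.8% = 8.59%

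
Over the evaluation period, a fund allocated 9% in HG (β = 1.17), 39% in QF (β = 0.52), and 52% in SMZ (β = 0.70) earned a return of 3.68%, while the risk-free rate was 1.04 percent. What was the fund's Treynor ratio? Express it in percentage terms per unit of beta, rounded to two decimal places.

3.93%

β_P = 0.09×1.17 + 0.39×0.52 + 0.52×0.70 = 0.6721
Treynor = (R_P − R_f) / β_P = (3.68% − 1.04%) / 0.6721 = 2.64% / 0.6721 = 3.93%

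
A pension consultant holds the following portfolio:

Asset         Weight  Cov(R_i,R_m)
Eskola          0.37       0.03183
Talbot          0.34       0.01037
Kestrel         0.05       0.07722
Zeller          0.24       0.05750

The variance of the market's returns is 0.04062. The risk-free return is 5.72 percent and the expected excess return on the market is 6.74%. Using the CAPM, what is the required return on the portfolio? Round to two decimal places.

β_Eskola = 0.03183 / 0.04062 = 0.7836
β_Talbot = 0.01037 / 0.04062 = 0.2553
β_Kestrel = 0.07722 / 0.04062 = 1.9010
β_Zeller = 0.05750 / 0.04062 = 1.4156
β_P = Σ w_i β_i = 0.37×0.7836 + 0.34×0.2553 + 0.05×1.9010 + 0.24×1.4156 = 0.8115
E(R_P) = R_f + β_P × MRP = 5.72% + 0.8115 × 6.74% = 11.19%

11.19%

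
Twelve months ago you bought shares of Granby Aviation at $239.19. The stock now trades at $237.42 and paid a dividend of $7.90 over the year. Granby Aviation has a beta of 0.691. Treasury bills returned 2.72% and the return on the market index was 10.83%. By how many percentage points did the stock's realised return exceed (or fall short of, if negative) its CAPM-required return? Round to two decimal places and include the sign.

-5.76%

Realised HPR = (P1 + D1 − P0) / P0 = (237.42 + 7.90 − 239.19) / 239.19 = 6.13 / 239.19 = 2.5628%
MRP = 10.83% − 2.72% = 8.11%
CAPM required = R_f + β·MRP = 2.72% + 0.691 × 8.11% = 8.32401%
α = realised − required = 2.5628% − 8.32401% = -5.76%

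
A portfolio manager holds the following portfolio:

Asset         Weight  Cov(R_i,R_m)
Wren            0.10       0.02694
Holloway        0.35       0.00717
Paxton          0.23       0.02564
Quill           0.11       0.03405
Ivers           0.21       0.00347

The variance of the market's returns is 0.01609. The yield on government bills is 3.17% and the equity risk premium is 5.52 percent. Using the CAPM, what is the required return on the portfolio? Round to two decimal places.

8.51%

β_Wren = 0.02694 / 0.01609 = 1.6743
β_Holloway = 0.00717 / 0.01609 = 0.4456
β_Paxton = 0.02564 / 0.01609 = 1.5935
β_Quill = 0.03405 / 0.01609 = 2.1162
β_Ivers = 0.00347 / 0.01609 = 0.2157
β_P = Σ w_i β_i = 0.10×1.6743 + 0.35×0.4456 + 0.23×1.5935 + 0.11×2.1162 + 0.21×0.2157 = 0.9680
E(R_P) = R_f + β_P × MRP = 3.17% + 0.9680 × 5.52% = 8.51%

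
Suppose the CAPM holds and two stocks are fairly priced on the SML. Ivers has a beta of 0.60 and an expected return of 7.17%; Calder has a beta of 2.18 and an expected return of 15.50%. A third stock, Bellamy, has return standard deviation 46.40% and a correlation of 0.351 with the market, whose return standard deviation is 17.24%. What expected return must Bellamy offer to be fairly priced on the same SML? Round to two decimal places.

8.99%

MRP = (15.50% − 7.17%) / (2.18 − 0.60) = 5.2722%
R_f = 7.17% − 0.60 × 5.2722% = 4.0067%
β_Bellamy = ρ·σ_i/σ_m = 0.351 × 46.40 / 17.24 = 0.9447
E(R_Bellamy) = R_f + β × MRP = 4.0067% + 0.9447 × 5.2722% = 8.99%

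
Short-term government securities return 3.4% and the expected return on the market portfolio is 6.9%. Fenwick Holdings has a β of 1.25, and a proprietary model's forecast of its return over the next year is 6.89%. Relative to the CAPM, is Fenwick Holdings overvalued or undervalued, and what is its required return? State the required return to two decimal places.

Overvalued; required return 7.78%

MRP = 6.9% − 3.4% = 3.50%
Required return = R_f + β·MRP = 3.4% + 1.25 × 3.5% = 7.78%
Forecast 6.89% < required 7.78% → the stock plots below the SML → overvalued.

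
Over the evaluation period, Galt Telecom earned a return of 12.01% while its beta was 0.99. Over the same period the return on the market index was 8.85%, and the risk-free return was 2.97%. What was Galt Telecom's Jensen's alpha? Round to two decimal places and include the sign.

Market excess return = 8.85% − 2.97% = 5.88%
CAPM benchmark = R_f + β(R_m − R_f) = 2.97% + 0.99 × 5.88% = 8.7912%
α = actual − benchmark = 12.01% − 8.7912% = +3.22%

+3.22%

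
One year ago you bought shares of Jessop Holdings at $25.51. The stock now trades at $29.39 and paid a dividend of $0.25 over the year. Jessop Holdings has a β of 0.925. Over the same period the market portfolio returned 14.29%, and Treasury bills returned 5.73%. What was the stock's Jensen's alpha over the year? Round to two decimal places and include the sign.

Realised HPR = (P1 + D1 − P0) / P0 = (29.39 + 0.25 − 25.51) / 25.51 = 4.13 / 25.51 = 16.1897%
MRP = 14.29% − 5.73% = 8.56%
CAPM required = R_f + β·MRP = 5.73% + 0.925 × 8.56% = 13.64800%
α = realised − required = 16.1897% − 13.64800% = +2.54%

+2.54%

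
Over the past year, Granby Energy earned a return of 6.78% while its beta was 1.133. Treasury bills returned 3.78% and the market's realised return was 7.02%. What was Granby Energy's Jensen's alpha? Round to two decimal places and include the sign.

Market excess return = 7.02% − 3.78% = 3.24%
CAPM benchmark = R_f + β(R_m − R_f) = 3.78% + 1.133 × 3.24% = 7.45092%
α = actual − benchmark = 6.78% − 7.45092% = -0.67%

-0.67%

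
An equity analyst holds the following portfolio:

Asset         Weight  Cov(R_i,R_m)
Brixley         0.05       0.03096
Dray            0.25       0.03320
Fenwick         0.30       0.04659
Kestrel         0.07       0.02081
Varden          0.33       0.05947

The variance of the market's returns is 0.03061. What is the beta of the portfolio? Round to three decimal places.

1.467

β_Brixley = 0.03096 / 0.03061 = 1.0114
β_Dray = 0.03320 / 0.03061 = 1.0846
β_Fenwick = 0.04659 / 0.03061 = 1.5221
β_Kestrel = 0.02081 / 0.03061 = 0.6798
β_Varden = 0.05947 / 0.03061 = 1.9428
β_P = Σ w_i β_i = 0.05×1.0114 + 0.25×1.0846 + 0.30×1.5221 + 0.07×0.6798 + 0.33×1.9428 = 1.4671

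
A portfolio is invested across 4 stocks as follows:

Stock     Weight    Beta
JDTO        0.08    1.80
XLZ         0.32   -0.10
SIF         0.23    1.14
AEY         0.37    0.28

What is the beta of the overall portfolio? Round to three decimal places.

0.478

β_P = Σ w_i β_i = 0.08×1.80 + 0.32×-0.10 + 0.23×1.14 + 0.37×0.28 = 0.4778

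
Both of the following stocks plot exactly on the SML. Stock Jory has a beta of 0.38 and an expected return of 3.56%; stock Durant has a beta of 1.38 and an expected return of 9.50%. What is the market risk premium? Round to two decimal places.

5.94%

Both satisfy E(R) = R_f + β·MRP, so the slope of the SML is
MRP = (9.50% − 3.56%) / (1.38 − 0.38) = 5.94% / 1.00 = 5.9400%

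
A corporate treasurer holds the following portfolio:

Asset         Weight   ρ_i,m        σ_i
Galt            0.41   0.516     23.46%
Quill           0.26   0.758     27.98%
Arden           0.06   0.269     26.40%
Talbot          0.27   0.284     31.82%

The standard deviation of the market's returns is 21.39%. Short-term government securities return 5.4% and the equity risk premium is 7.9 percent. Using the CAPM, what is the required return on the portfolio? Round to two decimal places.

10.33%

β_Galt = 0.516 × 23.46% / 21.39% = 0.5659
β_Quill = 0.758 × 27.98% / 21.39% = 0.9915
β_Arden = 0.269 × 26.40% / 21.39% = 0.3320
β_Talbot = 0.284 × 31.82% / 21.39% = 0.4225
β_P = Σ w_i β_i = 0.41×0.5659 + 0.26×0.9915 + 0.06×0.3320 + 0.27×0.4225 = 0.6238
E(R_P) = R_f + β_P × MRP = 5.4% + 0.6238 × 7.9% = 10.33%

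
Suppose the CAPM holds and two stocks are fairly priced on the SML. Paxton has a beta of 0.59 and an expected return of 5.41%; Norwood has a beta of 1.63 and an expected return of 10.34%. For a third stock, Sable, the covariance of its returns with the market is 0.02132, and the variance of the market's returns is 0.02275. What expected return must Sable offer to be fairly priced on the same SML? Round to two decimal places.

7.06%

MRP = (10.34% − 5.41%) / (1.63 − 0.59) = 4.7404%
R_f = 5.41% − 0.59 × 4.7404% = 2.6132%
β_Sable = Cov / Var(R_m) = 0.02132 / 0.02275 = 0.9371
E(R_Sable) = R_f + β × MRP = 2.6132% + 0.9371 × 4.7404% = 7.06%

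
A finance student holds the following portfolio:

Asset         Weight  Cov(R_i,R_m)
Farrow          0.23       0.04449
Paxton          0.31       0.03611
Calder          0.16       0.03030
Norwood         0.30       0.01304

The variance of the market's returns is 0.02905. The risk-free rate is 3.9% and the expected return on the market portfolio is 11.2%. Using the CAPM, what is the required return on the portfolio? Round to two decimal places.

β_Farrow = 0.04449 / 0.02905 = 1.5315
β_Paxton = 0.03611 / 0.02905 = 1.2430
β_Calder = 0.03030 / 0.02905 = 1.0430
β_Norwood = 0.01304 / 0.02905 = 0.4489
β_P = Σ w_i β_i = 0.23×1.5315 + 0.31×1.2430 + 0.16×1.0430 + 0.30×0.4489 = 1.0391
MRP = 11.2% − 3.9% = 7.30%
E(R_P) = R_f + β_P × MRP = 3.9% + 1.0391 × 7.3% = 11.49%

11.49%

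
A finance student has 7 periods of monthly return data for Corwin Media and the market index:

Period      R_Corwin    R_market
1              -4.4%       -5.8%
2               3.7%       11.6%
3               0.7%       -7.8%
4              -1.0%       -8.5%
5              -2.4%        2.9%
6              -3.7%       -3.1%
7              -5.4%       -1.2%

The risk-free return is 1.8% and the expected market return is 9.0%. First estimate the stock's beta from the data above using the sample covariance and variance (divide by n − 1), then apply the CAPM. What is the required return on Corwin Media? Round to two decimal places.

Mean R_i = (-4.4 + 3.7 + 0.7 − 1.0 − 2.4 − 3.7 − 5.4) / 7 = -1.7857%
Mean R_m = (-5.8 + 11.6 − 7.8 − 8.5 + 2.9 − 3.1 − 1.2) / 7 = -1.7000%
Σ(R_i − R̄_i)(R_m − R̄_m) = 61.2200  ⇒  Cov = 61.2200 / 6 = 10.2033
Σ(R_m − R̄_m)² = 300.5200  ⇒  Var(R_m) = 300.5200 / 6 = 50.0867
β = Cov / Var(R_m) = 10.2033 / 50.0867 = 0.2037
MRP = 9.0% − 1.8% = 7.20%
E(R) = R_f + β × MRP = 1.8% + 0.2037 × 7.2% = 3.27%

3.27%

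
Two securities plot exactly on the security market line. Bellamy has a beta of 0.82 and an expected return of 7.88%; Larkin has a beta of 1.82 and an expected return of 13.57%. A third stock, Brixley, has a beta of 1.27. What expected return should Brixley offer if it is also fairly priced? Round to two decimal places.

10.44%

MRP (SML slope) = (13.57% − 7.88%) / (1.82 − 0.82) = 5.69% / 1.00 = 5.6900%
R_f (intercept) = 7.88% − 0.82 × 5.6900% = 3.2142%
E(R_Brixley) = R_f + β × MRP = 3.2142% + 1.27 × 5.6900% = 10.44%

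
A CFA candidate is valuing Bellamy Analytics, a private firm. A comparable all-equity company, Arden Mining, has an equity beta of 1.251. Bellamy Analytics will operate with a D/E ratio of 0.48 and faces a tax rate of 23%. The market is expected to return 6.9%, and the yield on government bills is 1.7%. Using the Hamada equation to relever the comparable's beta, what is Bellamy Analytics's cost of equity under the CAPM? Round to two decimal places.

10.61%

β_L = β_U × [1 + (1 − t)(D/E)] = 1.251 × [1 + (1 − 0.23) × 0.48]
    = 1.251 × [1 + 0.77 × 0.48] = 1.251 × 1.3696 = 1.7134
MRP = 6.9% − 1.7% = 5.20%
E(R) = R_f + β_L × MRP = 1.7% + 1.7134 × 5.2% = 10.61%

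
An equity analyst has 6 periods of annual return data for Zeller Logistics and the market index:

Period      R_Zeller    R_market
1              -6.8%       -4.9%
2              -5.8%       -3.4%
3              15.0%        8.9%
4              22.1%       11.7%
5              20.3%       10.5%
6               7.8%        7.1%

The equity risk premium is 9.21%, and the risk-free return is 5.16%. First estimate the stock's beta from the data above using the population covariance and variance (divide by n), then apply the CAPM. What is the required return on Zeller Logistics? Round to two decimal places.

20.95%

Mean R_i = (-6.8 − 5.8 + 15.0 + 22.1 + 20.3 + 7.8) / 6 = 8.7667%
Mean R_m = (-4.9 − 3.4 + 8.9 + 11.7 + 10.5 + 7.1) / 6 = 4.9833%
Σ(R_i − R̄_i)(R_m − R̄_m) = 451.5167  ⇒  Cov = 451.5167 / 6 = 75.2528
Σ(R_m − R̄_m)² = 263.3283  ⇒  Var(R_m) = 263.3283 / 6 = 43.8881
β = Cov / Var(R_m) = 75.2528 / 43.8881 = 1.7147
E(R) = R_f + β × MRP = 5.16% + 1.7147 × 9.21% = 20.95%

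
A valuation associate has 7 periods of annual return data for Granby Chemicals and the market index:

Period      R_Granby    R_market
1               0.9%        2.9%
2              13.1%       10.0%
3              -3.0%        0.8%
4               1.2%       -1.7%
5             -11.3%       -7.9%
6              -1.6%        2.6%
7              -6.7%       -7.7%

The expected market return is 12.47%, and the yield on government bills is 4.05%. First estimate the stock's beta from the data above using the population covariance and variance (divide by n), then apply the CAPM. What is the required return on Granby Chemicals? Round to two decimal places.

13.33%

Mean R_i = (0.9 + 13.1 − 3.0 + 1.2 − 11.3 − 1.6 − 6.7) / 7 = -1.0571%
Mean R_m = (2.9 + 10.0 + 0.8 − 1.7 − 7.9 + 2.6 − 7.7) / 7 = -0.1429%
Σ(R_i − R̄_i)(R_m − R̄_m) = 264.8129  ⇒  Cov = 264.8129 / 7 = 37.8304
Σ(R_m − R̄_m)² = 240.2571  ⇒  Var(R_m) = 240.2571 / 7 = 34.3224
β = Cov / Var(R_m) = 37.8304 / 34.3224 = 1.1022
MRP = 12.47% − 4.05% = 8.42%
E(R) = R_f + β × MRP = 4.05% + 1.1022 × 8.42% = 13.33%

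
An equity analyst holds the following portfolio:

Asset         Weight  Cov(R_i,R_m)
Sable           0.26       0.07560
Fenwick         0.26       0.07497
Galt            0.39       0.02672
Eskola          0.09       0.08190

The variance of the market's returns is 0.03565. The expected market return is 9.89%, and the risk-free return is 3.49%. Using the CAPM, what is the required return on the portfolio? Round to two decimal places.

13.71%

β_Sable = 0.07560 / 0.03565 = 2.1206
β_Fenwick = 0.07497 / 0.03565 = 2.1029
β_Galt = 0.02672 / 0.03565 = 0.7495
β_Eskola = 0.08190 / 0.03565 = 2.2973
β_P = Σ w_i β_i = 0.26×2.1206 + 0.26×2.1029 + 0.39×0.7495 + 0.09×2.2973 = 1.5972
MRP = 9.89% − 3.49% = 6.40%
E(R_P) = R_f + β_P × MRP = 3.49% + 1.5972 × 6.40% = 13.71%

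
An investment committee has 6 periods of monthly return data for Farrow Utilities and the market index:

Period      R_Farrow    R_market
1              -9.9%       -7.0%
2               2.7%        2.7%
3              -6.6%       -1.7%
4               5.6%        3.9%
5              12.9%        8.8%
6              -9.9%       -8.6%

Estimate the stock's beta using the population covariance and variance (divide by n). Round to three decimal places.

1.362

Mean R_i = (-9.9 + 2.7 − 6.6 + 5.6 + 12.9 − 9.9) / 6 = -0.8667%
Mean R_m = (-7.0 + 2.7 − 1.7 + 3.9 + 8.8 − 8.6) / 6 = -0.3167%
Σ(R_i − R̄_i)(R_m − R̄_m) = 306.6633  ⇒  Cov = 306.6633 / 6 = 51.1106
Σ(R_m − R̄_m)² = 225.1883  ⇒  Var(R_m) = 225.1883 / 6 = 37.5314
β = Cov / Var(R_m) = 51.1106 / 37.5314 = 1.3618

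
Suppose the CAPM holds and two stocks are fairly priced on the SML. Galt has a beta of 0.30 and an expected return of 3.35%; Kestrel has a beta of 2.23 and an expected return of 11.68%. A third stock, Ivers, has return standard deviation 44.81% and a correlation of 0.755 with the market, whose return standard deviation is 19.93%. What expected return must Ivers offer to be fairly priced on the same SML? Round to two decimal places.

9.38%

MRP = (11.68% − 3.35%) / (2.23 − 0.30) = 4.3161%
R_f = 3.35% − 0.30 × 4.3161% = 2.0552%
β_Ivers = ρ·σ_i/σ_m = 0.755 × 44.81 / 19.93 = 1.6975
E(R_Ivers) = R_f + β × MRP = 2.0552% + 1.6975 × 4.3161% = 9.38%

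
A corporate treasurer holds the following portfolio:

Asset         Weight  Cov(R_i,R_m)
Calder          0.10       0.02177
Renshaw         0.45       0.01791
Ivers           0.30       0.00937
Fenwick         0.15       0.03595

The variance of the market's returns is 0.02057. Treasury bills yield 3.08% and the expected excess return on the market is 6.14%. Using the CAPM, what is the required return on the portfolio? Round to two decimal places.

8.58%

β_Calder = 0.02177 / 0.02057 = 1.0583
β_Renshaw = 0.01791 / 0.02057 = 0.8707
β_Ivers = 0.00937 / 0.02057 = 0.4555
β_Fenwick = 0.03595 / 0.02057 = 1.7477
β_P = Σ w_i β_i = 0.10×1.0583 + 0.45×0.8707 + 0.30×0.4555 + 0.15×1.7477 = 0.8965
E(R_P) = R_f + β_P × MRP = 3.08% + 0.8965 × 6.14% = 8.58%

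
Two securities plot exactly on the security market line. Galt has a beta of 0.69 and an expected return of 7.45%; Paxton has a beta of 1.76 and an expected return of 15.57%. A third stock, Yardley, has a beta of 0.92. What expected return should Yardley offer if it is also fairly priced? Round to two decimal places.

MRP (SML slope) = (15.57% − 7.45%) / (1.76 − 0.69) = 8.12% / 1.07 = 7.5888%
R_f (intercept) = 7.45% − 0.69 × 7.5888% = 2.2137%
E(R_Yardley) = R_f + β × MRP = 2.2137% + 0.92 × 7.5888% = 9.20%

9.20%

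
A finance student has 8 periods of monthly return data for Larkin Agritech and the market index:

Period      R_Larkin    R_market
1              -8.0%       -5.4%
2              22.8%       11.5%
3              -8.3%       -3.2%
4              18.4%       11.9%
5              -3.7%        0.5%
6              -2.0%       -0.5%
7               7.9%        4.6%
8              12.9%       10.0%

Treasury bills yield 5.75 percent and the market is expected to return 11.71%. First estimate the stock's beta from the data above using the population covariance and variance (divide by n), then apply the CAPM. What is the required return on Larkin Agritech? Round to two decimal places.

Mean R_i = (-8.0 + 22.8 − 8.3 + 18.4 − 3.7 − 2.0 + 7.9 + 12.9) / 8 = 5.0000%
Mean R_m = (-5.4 + 11.5 − 3.2 + 11.9 + 0.5 − 0.5 + 4.6 + 10.0) / 8 = 3.6750%
Σ(R_i − R̄_i)(R_m − R̄_m) = 568.4100  ⇒  Cov = 568.4100 / 8 = 71.0513
Σ(R_m − R̄_m)² = 326.8750  ⇒  Var(R_m) = 326.8750 / 8 = 40.8594
β = Cov / Var(R_m) = 71.0513 / 40.8594 = 1.7389
MRP = 11.71% − 5.75% = 5.96%
E(R) = R_f + β × MRP = 5.75% + 1.7389 × 5.96% = 16.11%

16.11%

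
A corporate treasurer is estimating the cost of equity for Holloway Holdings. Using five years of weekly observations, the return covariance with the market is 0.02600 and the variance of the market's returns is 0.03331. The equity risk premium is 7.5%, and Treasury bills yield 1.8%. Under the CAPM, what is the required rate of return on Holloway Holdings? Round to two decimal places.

β = Cov(R_i, R_m) / Var(R_m) = 0.02600 / 0.03331 = 0.7805
E(R) = R_f + β × MRP = 1.8% + 0.7805 × 7.5% = 7.65%

7.65%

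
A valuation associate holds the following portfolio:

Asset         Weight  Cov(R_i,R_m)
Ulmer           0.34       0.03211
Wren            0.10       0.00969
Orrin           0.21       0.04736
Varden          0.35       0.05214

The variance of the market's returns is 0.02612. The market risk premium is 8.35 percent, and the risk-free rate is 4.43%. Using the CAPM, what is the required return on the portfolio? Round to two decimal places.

17.24%

β_Ulmer = 0.03211 / 0.02612 = 1.2293
β_Wren = 0.00969 / 0.02612 = 0.3710
β_Orrin = 0.04736 / 0.02612 = 1.8132
β_Varden = 0.05214 / 0.02612 = 1.9962
β_P = Σ w_i β_i = 0.34×1.2293 + 0.10×0.3710 + 0.21×1.8132 + 0.35×1.9962 = 1.5345
E(R_P) = R_f + β_P × MRP = 4.43% + 1.5345 × 8.35% = 17.24%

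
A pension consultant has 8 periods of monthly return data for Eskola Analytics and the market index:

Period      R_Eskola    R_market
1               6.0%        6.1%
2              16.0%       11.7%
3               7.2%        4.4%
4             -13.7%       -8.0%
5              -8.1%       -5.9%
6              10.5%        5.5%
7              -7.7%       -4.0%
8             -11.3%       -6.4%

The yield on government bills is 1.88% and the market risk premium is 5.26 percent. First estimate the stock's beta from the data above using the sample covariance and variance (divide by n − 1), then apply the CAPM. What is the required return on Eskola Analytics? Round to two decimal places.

9.87%

Mean R_i = (6.0 + 16.0 + 7.2 − 13.7 − 8.1 + 10.5 − 7.7 − 11.3) / 8 = -0.1375%
Mean R_m = (6.1 + 11.7 + 4.4 − 8.0 − 5.9 + 5.5 − 4.0 − 6.4) / 8 = 0.4250%
Σ(R_i − R̄_i)(R_m − R̄_m) = 574.2075  ⇒  Cov = 574.2075 / 7 = 82.0296
Σ(R_m − R̄_m)² = 378.0350  ⇒  Var(R_m) = 378.0350 / 7 = 54.0050
β = Cov / Var(R_m) = 82.0296 / 54.0050 = 1.5189
E(R) = R_f + β × MRP = 1.88% + 1.5189 × 5.26% = 9.87%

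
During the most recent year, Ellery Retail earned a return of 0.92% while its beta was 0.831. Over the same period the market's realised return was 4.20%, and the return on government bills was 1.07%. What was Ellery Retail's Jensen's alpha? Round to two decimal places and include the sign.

-2.75%

Market excess return = 4.20% − 1.07% = 3.13%
CAPM benchmark = R_f + β(R_m − R_f) = 1.07% + 0.831 × 3.13% = 3.67103%
α = actual − benchmark = 0.92% − 3.67103% = -2.75%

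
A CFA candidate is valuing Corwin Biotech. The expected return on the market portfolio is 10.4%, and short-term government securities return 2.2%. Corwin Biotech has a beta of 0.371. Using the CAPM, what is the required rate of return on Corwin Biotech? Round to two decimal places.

5.24%

Market risk premium = E(R_m) − R_f = 10.4% − 2.2% = 8.20%
E(R) = R_f + β × MRP = 2.2% + 0.371 × 8.2% = 5.24%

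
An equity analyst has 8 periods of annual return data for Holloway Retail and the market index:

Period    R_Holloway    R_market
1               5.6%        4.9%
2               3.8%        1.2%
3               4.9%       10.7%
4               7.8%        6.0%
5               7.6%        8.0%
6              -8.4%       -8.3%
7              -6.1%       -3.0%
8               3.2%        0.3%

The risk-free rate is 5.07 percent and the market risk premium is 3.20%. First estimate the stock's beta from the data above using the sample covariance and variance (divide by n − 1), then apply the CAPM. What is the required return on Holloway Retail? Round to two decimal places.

7.87%

Mean R_i = (5.6 + 3.8 + 4.9 + 7.8 + 7.6 − 8.4 − 6.1 + 3.2) / 8 = 2.3000%
Mean R_m = (4.9 + 1.2 + 10.7 + 6.0 + 8.0 − 8.3 − 3.0 + 0.3) / 8 = 2.4750%
Σ(R_i − R̄_i)(R_m − R̄_m) = 235.4700  ⇒  Cov = 235.4700 / 7 = 33.6386
Σ(R_m − R̄_m)² = 268.9150  ⇒  Var(R_m) = 268.9150 / 7 = 38.4164
β = Cov / Var(R_m) = 33.6386 / 38.4164 = 0.8756
E(R) = R_f + β × MRP = 5.07% + 0.8756 × 3.20% = 7.87%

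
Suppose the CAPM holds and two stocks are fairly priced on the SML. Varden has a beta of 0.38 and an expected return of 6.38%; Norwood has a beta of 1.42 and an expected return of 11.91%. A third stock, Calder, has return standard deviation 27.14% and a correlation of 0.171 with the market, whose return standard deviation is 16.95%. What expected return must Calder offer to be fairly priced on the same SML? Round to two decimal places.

MRP = (11.91% − 6.38%) / (1.42 − 0.38) = 5.3173%
R_f = 6.38% − 0.38 × 5.3173% = 4.3594%
β_Calder = ρ·σ_i/σ_m = 0.171 × 27.14 / 16.95 = 0.2738
E(R_Calder) = R_f + β × MRP = 4.3594% + 0.2738 × 5.3173% = 5.82%

5.82%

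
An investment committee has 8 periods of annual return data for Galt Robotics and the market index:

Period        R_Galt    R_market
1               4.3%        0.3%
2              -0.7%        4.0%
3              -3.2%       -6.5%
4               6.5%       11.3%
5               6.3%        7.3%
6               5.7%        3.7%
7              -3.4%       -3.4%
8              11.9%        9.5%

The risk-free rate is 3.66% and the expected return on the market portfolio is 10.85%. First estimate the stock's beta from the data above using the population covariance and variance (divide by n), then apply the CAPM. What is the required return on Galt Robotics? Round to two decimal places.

Mean R_i = (4.3 − 0.7 − 3.2 + 6.5 + 6.3 + 5.7 − 3.4 + 11.9) / 8 = 3.4250%
Mean R_m = (0.3 + 4.0 − 6.5 + 11.3 + 7.3 + 3.7 − 3.4 + 9.5) / 8 = 3.2750%
Σ(R_i − R̄_i)(R_m − R̄_m) = 194.6950  ⇒  Cov = 194.6950 / 8 = 24.3369
Σ(R_m − R̄_m)² = 269.0150  ⇒  Var(R_m) = 269.0150 / 8 = 33.6269
β = Cov / Var(R_m) = 24.3369 / 33.6269 = 0.7237
MRP = 10.85% − 3.66% = 7.19%
E(R) = R_f + β × MRP = 3.66% + 0.7237 × 7.19% = 8.86%

8.86%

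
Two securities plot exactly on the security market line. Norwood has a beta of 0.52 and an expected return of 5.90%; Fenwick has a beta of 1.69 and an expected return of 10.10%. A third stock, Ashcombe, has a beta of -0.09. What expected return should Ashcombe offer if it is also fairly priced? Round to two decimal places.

3.71%

MRP (SML slope) = (10.10% − 5.90%) / (1.69 − 0.52) = 4.20% / 1.17 = 3.5897%
R_f (intercept) = 5.90% − 0.52 × 3.5897% = 4.0334%
E(R_Ashcombe) = R_f + β × MRP = 4.0334% + -0.09 × 3.5897% = 3.71%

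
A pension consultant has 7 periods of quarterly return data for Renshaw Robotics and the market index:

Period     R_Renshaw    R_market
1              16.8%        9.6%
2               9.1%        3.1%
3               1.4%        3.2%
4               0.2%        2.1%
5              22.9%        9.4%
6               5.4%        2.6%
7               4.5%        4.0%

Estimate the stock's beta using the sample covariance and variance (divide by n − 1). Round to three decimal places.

Mean R_i = (16.8 + 9.1 + 1.4 + 0.2 + 22.9 + 5.4 + 4.5) / 7 = 8.6143%
Mean R_m = (9.6 + 3.1 + 3.2 + 2.1 + 9.4 + 2.6 + 4.0) / 7 = 4.8571%
Σ(R_i − R̄_i)(R_m − R̄_m) = 148.8043  ⇒  Cov = 148.8043 / 6 = 24.8007
Σ(R_m − R̄_m)² = 62.3971  ⇒  Var(R_m) = 62.3971 / 6 = 10.3995
β = Cov / Var(R_m) = 24.8007 / 10.3995 = 2.3848

2.385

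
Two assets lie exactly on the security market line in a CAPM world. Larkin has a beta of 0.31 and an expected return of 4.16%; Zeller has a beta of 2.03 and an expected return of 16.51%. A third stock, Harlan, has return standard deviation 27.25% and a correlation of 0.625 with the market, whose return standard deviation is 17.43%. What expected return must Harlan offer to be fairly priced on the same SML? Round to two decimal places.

MRP = (16.51% − 4.16%) / (2.03 − 0.31) = 7.1802%
R_f = 4.16% − 0.31 × 7.1802% = 1.9341%
β_Harlan = ρ·σ_i/σ_m = 0.625 × 27.25 / 17.43 = 0.9771
E(R_Harlan) = R_f + β × MRP = 1.9341% + 0.9771 × 7.1802% = 8.95%

8.95%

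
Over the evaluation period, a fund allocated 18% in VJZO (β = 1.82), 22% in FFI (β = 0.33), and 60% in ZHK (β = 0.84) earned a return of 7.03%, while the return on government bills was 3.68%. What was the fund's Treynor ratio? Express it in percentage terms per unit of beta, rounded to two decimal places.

β_P = 0.18×1.82 + 0.22×0.33 + 0.60×0.84 = 0.9042
Treynor = (R_P − R_f) / β_P = (7.03% − 3.68%) / 0.9042 = 3.35% / 0.9042 = 3.70%

3.70%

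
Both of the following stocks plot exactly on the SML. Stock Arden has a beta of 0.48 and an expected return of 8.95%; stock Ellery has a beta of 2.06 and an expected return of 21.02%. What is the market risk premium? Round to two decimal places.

Both satisfy E(R) = R_f + β·MRP, so the slope of the SML is
MRP = (21.02% − 8.95%) / (2.06 − 0.48) = 12.07% / 1.58 = 7.6392%

7.64%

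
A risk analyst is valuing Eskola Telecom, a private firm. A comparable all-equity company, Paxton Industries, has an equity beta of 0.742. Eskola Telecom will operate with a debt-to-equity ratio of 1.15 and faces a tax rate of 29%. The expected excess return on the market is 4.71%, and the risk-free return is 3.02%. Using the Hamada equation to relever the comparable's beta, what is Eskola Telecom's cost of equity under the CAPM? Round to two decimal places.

β_L = β_U × [1 + (1 − t)(D/E)] = 0.742 × [1 + (1 − 0.29) × 1.15]
    = 0.742 × [1 + 0.71 × 1.15] = 0.742 × 1.8165 = 1.3478
E(R) = R_f + β_L × MRP = 3.02% + 1.3478 × 4.71% = 9.37%

9.37%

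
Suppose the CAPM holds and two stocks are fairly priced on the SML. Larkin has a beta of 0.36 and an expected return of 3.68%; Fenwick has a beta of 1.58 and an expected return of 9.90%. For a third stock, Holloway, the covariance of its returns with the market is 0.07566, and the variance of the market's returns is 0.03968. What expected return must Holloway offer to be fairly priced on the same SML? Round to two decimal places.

MRP = (9.90% − 3.68%) / (1.58 − 0.36) = 5.0984%
R_f = 3.68% − 0.36 × 5.0984% = 1.8446%
β_Holloway = Cov / Var(R_m) = 0.07566 / 0.03968 = 1.9068
E(R_Holloway) = R_f + β × MRP = 1.8446% + 1.9068 × 5.0984% = 11.57%

11.57%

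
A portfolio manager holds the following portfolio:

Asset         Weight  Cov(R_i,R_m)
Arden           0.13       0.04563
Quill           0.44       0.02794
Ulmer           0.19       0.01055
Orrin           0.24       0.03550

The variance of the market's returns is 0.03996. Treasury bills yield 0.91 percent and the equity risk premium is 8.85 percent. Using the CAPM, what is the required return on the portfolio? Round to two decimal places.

7.28%

β_Arden = 0.04563 / 0.03996 = 1.1419
β_Quill = 0.02794 / 0.03996 = 0.6992
β_Ulmer = 0.01055 / 0.03996 = 0.2640
β_Orrin = 0.03550 / 0.03996 = 0.8884
β_P = Σ w_i β_i = 0.13×1.1419 + 0.44×0.6992 + 0.19×0.2640 + 0.24×0.8884 = 0.7195
E(R_P) = R_f + β_P × MRP = 0.91% + 0.7195 × 8.85% = 7.28%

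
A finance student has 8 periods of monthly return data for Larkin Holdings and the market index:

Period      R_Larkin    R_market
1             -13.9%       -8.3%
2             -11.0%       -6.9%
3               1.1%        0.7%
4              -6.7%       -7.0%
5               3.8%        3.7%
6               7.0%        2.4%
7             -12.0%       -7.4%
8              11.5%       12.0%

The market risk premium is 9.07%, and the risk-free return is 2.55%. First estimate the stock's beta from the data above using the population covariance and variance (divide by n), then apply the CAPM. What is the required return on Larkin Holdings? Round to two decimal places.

14.07%

Mean R_i = (-13.9 − 11.0 + 1.1 − 6.7 + 3.8 + 7.0 − 12.0 + 11.5) / 8 = -2.5250%
Mean R_m = (-8.3 − 6.9 + 0.7 − 7.0 + 3.7 + 2.4 − 7.4 + 12.0) / 8 = -1.3500%
Σ(R_i − R̄_i)(R_m − R̄_m) = 469.3300  ⇒  Cov = 469.3300 / 8 = 58.6663
Σ(R_m − R̄_m)² = 369.6200  ⇒  Var(R_m) = 369.6200 / 8 = 46.2025
β = Cov / Var(R_m) = 58.6663 / 46.2025 = 1.2698
E(R) = R_f + β × MRP = 2.55% + 1.2698 × 9.07% = 14.07%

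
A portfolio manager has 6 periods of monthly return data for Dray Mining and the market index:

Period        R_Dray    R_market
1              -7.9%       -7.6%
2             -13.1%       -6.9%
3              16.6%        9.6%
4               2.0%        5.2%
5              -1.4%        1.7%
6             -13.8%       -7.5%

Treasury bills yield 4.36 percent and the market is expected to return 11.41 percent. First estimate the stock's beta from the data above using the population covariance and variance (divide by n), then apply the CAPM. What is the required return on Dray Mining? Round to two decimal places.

Mean R_i = (-7.9 − 13.1 + 16.6 + 2.0 − 1.4 − 13.8) / 6 = -2.9333%
Mean R_m = (-7.6 − 6.9 + 9.6 + 5.2 + 1.7 − 7.5) / 6 = -0.9167%
Σ(R_i − R̄_i)(R_m − R̄_m) = 405.1767  ⇒  Cov = 405.1767 / 6 = 67.5295
Σ(R_m − R̄_m)² = 278.6683  ⇒  Var(R_m) = 278.6683 / 6 = 46.4447
β = Cov / Var(R_m) = 67.5295 / 46.4447 = 1.4540
MRP = 11.41% − 4.36% = 7.05%
E(R) = R_f + β × MRP = 4.36% + 1.4540 × 7.05% = 14.61%

14.61%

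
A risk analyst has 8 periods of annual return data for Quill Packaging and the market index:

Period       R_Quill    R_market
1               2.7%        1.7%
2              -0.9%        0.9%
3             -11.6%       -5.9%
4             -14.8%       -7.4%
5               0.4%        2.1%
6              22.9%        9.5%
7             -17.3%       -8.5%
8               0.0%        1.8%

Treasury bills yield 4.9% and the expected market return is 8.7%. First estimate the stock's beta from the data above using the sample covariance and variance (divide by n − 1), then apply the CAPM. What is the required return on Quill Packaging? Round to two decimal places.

12.72%

Mean R_i = (2.7 − 0.9 − 11.6 − 14.8 + 0.4 + 22.9 − 17.3 + 0.0) / 8 = -2.3250%
Mean R_m = (1.7 + 0.9 − 5.9 − 7.4 + 2.1 + 9.5 − 8.5 + 1.8) / 8 = -0.7250%
Σ(R_i − R̄_i)(R_m − R̄_m) = 533.6950  ⇒  Cov = 533.6950 / 7 = 76.2421
Σ(R_m − R̄_m)² = 259.2150  ⇒  Var(R_m) = 259.2150 / 7 = 37.0307
β = Cov / Var(R_m) = 76.2421 / 37.0307 = 2.0589
MRP = 8.7% − 4.9% = 3.80%
E(R) = R_f + β × MRP = 4.9% + 2.0589 × 3.8% = 12.72%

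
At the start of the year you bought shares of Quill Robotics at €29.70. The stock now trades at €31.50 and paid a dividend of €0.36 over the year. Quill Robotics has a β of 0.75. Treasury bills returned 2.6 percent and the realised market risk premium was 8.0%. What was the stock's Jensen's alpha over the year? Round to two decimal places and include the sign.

Realised HPR = (P1 + D1 − P0) / P0 = (31.50 + 0.36 − 29.70) / 29.70 = 2.16 / 29.70 = 7.2727%
CAPM required = R_f + β·MRP = 2.6% + 0.75 × 8.0% = 8.6000%
α = realised − required = 7.2727% − 8.6000% = -1.33%

-1.33%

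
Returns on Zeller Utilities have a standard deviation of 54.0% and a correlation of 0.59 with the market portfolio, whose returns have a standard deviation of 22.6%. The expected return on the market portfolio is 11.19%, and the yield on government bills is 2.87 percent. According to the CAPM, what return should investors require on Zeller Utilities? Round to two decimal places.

β = ρ × σ_i / σ_m = 0.59 × 54.0% / 22.6% = 1.4097
MRP = 11.19% − 2.87% = 8.32%
E(R) = 2.87% + 1.4097 × 8.32% = 14.60%

14.60%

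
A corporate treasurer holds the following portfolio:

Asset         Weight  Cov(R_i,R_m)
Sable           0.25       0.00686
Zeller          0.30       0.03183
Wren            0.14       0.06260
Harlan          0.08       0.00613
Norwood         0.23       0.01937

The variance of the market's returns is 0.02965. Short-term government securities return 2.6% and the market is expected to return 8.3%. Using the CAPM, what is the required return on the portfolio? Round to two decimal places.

β_Sable = 0.00686 / 0.02965 = 0.2314
β_Zeller = 0.03183 / 0.02965 = 1.0735
β_Wren = 0.06260 / 0.02965 = 2.1113
β_Harlan = 0.00613 / 0.02965 = 0.2067
β_Norwood = 0.01937 / 0.02965 = 0.6533
β_P = Σ w_i β_i = 0.25×0.2314 + 0.30×1.0735 + 0.14×2.1113 + 0.08×0.2067 + 0.23×0.6533 = 0.8423
MRP = 8.3% − 2.6% = 5.70%
E(R_P) = R_f + β_P × MRP = 2.6% + 0.8423 × 5.7% = 7.40%

7.40%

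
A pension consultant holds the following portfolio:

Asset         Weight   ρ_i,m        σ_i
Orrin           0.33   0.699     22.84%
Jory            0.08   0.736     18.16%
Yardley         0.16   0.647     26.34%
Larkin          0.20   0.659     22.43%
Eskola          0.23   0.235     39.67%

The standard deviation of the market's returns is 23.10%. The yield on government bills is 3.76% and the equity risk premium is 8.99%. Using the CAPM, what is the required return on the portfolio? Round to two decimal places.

9.27%

β_Orrin = 0.699 × 22.84% / 23.10% = 0.6911
β_Jory = 0.736 × 18.16% / 23.10% = 0.5786
β_Yardley = 0.647 × 26.34% / 23.10% = 0.7377
β_Larkin = 0.659 × 22.43% / 23.10% = 0.6399
β_Eskola = 0.235 × 39.67% / 23.10% = 0.4036
β_P = Σ w_i β_i = 0.33×0.6911 + 0.08×0.5786 + 0.16×0.7377 + 0.20×0.6399 + 0.23×0.4036 = 0.6132
E(R_P) = R_f + β_P × MRP = 3.76% + 0.6132 × 8.99% = 9.27%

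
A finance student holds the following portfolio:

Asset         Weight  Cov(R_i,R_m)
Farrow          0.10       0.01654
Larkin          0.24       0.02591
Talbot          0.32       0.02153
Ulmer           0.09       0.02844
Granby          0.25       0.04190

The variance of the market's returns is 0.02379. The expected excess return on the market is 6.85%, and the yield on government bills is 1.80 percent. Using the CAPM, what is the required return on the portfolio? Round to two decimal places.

β_Farrow = 0.01654 / 0.02379 = 0.6953
β_Larkin = 0.02591 / 0.02379 = 1.0891
β_Talbot = 0.02153 / 0.02379 = 0.9050
β_Ulmer = 0.02844 / 0.02379 = 1.1955
β_Granby = 0.04190 / 0.02379 = 1.7612
β_P = Σ w_i β_i = 0.10×0.6953 + 0.24×1.0891 + 0.32×0.9050 + 0.09×1.1955 + 0.25×1.7612 = 1.1684
E(R_P) = R_f + β_P × MRP = 1.80% + 1.1684 × 6.85% = 9.80%

9.80%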